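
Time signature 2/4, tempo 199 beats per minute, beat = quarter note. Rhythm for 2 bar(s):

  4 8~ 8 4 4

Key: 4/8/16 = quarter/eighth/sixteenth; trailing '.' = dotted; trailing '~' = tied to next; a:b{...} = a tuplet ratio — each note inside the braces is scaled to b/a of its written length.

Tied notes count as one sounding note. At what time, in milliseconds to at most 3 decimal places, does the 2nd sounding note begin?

note 2 onset = 1b = 301.508ms

1. 0.0ms @ 0 + 301.508ms (1)
2. 301.508ms @ 1 + 301.508ms (1)
3. 603.015ms @ 2 + 301.508ms (1)
4. 904.523ms @ 3 + 301.508ms (1)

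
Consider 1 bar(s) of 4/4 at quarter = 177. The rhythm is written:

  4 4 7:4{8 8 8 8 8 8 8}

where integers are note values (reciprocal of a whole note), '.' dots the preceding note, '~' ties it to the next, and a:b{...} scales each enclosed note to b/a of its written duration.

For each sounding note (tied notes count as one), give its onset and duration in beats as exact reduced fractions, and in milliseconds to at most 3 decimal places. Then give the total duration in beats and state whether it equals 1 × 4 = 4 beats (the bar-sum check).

1) 0.0ms=0b +338.983ms=1b
2) 338.983ms=1b +338.983ms=1b
3) 677.966ms=2b +96.852ms=2/7b
4) 774.818ms=16/7b +96.852ms=2/7b
5) 871.671ms=18/7b +96.852ms=2/7b
6) 968.523ms=20/7b +96.852ms=2/7b
7) 1065.375ms=22/7b +96.852ms=2/7b
8) 1162.228ms=24/7b +96.852ms=2/7b
9) 1259.08ms=26/7b +96.852ms=2/7b
Σ=4b of 4 (177bpm 4/4) — PASS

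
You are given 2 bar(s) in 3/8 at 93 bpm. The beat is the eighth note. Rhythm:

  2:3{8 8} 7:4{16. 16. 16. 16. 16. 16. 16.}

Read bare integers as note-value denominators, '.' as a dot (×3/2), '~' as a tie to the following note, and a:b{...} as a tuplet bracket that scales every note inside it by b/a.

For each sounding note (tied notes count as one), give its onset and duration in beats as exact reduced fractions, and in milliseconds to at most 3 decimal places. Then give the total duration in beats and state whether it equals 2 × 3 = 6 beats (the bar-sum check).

1) 0.0ms=0b +967.742ms=3/2b
2) 967.742ms=3/2b +967.742ms=3/2b
3) 1935.484ms=3b +276.498ms=3/7b
4) 2211.982ms=24/7b +276.498ms=3/7b
5) 2488.479ms=27/7b +276.498ms=3/7b
6) 2764.977ms=30/7b +276.498ms=3/7b
7) 3041.475ms=33/7b +276.498ms=3/7b
8) 3317.972ms=36/7b +276.498ms=3/7b
9) 3594.47ms=39/7b +276.498ms=3/7b
Σ=6b of 6 (93bpm 3/8) — PASS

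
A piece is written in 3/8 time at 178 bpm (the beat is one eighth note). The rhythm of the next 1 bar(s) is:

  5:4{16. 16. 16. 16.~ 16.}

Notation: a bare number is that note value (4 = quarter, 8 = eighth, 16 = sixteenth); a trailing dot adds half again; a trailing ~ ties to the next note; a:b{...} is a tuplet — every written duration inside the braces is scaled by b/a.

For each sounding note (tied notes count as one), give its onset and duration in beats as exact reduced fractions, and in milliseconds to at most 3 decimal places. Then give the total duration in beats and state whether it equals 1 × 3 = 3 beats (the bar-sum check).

1) 0.0ms=0b +202.247ms=3/5b
2) 202.247ms=3/5b +202.247ms=3/5b
3) 404.494ms=6/5b +202.247ms=3/5b
4) 606.742ms=9/5b +404.494ms=6/5b
Σ=3b of 3 (178bpm 3/8) — PASS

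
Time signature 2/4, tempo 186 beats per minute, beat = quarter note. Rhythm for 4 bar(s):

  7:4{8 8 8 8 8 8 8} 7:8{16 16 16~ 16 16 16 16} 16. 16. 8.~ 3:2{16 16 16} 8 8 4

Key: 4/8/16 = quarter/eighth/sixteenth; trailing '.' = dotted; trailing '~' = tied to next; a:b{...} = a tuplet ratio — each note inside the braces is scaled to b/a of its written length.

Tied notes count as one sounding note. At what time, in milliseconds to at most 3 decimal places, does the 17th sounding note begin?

note 17 onset = 17/3b = 1827.957ms

1. 0.0ms @ 0 + 92.166ms (2/7)
2. 92.166ms @ 2/7 + 92.166ms (2/7)
3. 184.332ms @ 4/7 + 92.166ms (2/7)
4. 276.498ms @ 6/7 + 92.166ms (2/7)
5. 368.664ms @ 8/7 + 92.166ms (2/7)
6. 460.829ms @ 10/7 + 92.166ms (2/7)
7. 552.995ms @ 12/7 + 92.166ms (2/7)
8. 645.161ms @ 2 + 92.166ms (2/7)
9. 737.327ms @ 16/7 + 92.166ms (2/7)
10. 829.493ms @ 18/7 + 184.332ms (4/7)
11. 1013.825ms @ 22/7 + 92.166ms (2/7)
12. 1105.991ms @ 24/7 + 92.166ms (2/7)
13. 1198.157ms @ 26/7 + 92.166ms (2/7)
14. 1290.323ms @ 4 + 120.968ms (3/8)
15. 1411.29ms @ 35/8 + 120.968ms (3/8)
16. 1532.258ms @ 19/4 + 295.699ms (11/12)
17. 1827.957ms @ 17/3 + 53.763ms (1/6)
18. 1881.72ms @ 35/6 + 53.763ms (1/6)
19. 1935.484ms @ 6 + 161.29ms (1/2)
20. 2096.774ms @ 13/2 + 161.29ms (1/2)
21. 2258.065ms @ 7 + 322.581ms (1)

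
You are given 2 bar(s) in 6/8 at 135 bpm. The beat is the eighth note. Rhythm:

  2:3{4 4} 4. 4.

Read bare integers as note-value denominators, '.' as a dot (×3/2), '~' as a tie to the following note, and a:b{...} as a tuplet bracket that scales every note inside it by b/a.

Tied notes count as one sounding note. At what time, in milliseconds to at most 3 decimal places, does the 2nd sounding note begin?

1. 0.0ms @ 0 + 1333.333ms (3)
2. 1333.333ms @ 3 + 1333.333ms (3)
3. 2666.667ms @ 6 + 1333.333ms (3)
4. 4000.0ms @ 9 + 1333.333ms (3)

note 2 onset = 3b = 1333.333ms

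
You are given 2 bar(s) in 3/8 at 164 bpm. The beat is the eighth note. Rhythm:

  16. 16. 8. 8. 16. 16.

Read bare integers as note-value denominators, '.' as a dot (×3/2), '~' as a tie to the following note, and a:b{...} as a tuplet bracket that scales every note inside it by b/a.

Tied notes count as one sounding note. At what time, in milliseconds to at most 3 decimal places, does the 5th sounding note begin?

note 5 onset = 9/2b = 1646.341ms

1. 0.0ms @ 0 + 274.39ms (3/4)
2. 274.39ms @ 3/4 + 274.39ms (3/4)
3. 548.78ms @ 3/2 + 548.78ms (3/2)
4. 1097.561ms @ 3 + 548.78ms (3/2)
5. 1646.341ms @ 9/2 + 274.39ms (3/4)
6. 1920.732ms @ 21/4 + 274.39ms (3/4)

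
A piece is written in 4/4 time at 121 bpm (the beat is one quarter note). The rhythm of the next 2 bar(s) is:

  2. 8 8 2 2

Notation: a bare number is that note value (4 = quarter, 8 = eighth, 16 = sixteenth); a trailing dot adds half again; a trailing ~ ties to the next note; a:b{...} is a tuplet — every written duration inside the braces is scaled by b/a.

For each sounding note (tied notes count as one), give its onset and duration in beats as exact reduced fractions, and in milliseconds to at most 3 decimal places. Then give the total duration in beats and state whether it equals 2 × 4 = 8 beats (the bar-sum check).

1) 0.0ms=0b +1487.603ms=3b
2) 1487.603ms=3b +247.934ms=1/2b
3) 1735.537ms=7/2b +247.934ms=1/2b
4) 1983.471ms=4b +991.736ms=2b
5) 2975.207ms=6b +991.736ms=2b
Σ=8b of 8 (121bpm 4/4) — PASS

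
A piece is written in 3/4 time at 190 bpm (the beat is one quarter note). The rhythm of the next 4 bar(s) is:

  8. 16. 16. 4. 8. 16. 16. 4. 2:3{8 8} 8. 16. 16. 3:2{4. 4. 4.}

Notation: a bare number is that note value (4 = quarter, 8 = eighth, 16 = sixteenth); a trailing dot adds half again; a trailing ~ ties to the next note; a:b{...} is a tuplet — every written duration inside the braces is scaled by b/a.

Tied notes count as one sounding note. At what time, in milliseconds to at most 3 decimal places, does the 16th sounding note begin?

note 16 onset = 11b = 3473.684ms

1. 0.0ms @ 0 + 236.842ms (3/4)
2. 236.842ms @ 3/4 + 118.421ms (3/8)
3. 355.263ms @ 9/8 + 118.421ms (3/8)
4. 473.684ms @ 3/2 + 473.684ms (3/2)
5. 947.368ms @ 3 + 236.842ms (3/4)
6. 1184.211ms @ 15/4 + 118.421ms (3/8)
7. 1302.632ms @ 33/8 + 118.421ms (3/8)
8. 1421.053ms @ 9/2 + 473.684ms (3/2)
9. 1894.737ms @ 6 + 236.842ms (3/4)
10. 2131.579ms @ 27/4 + 236.842ms (3/4)
11. 2368.421ms @ 15/2 + 236.842ms (3/4)
12. 2605.263ms @ 33/4 + 118.421ms (3/8)
13. 2723.684ms @ 69/8 + 118.421ms (3/8)
14. 2842.105ms @ 9 + 315.789ms (1)
15. 3157.895ms @ 10 + 315.789ms (1)
16. 3473.684ms @ 11 + 315.789ms (1)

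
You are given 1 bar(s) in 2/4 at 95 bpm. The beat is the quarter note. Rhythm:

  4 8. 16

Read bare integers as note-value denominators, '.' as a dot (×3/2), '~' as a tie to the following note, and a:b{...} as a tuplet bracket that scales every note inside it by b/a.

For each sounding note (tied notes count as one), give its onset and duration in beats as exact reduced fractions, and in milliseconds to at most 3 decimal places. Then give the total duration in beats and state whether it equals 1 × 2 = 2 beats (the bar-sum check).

1) 0.0ms=0b +631.579ms=1b
2) 631.579ms=1b +473.684ms=3/4b
3) 1105.263ms=7/4b +157.895ms=1/4b
Σ=2b of 2 (95bpm 2/4) — PASS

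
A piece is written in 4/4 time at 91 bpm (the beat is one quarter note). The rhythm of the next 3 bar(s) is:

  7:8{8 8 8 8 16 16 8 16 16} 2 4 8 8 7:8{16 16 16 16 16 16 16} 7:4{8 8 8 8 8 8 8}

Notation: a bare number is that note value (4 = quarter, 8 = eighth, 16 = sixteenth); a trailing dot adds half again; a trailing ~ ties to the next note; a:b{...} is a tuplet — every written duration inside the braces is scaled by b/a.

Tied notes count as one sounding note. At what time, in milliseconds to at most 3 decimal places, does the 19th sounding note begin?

1. 0.0ms @ 0 + 376.766ms (4/7)
2. 376.766ms @ 4/7 + 376.766ms (4/7)
3. 753.532ms @ 8/7 + 376.766ms (4/7)
4. 1130.298ms @ 12/7 + 376.766ms (4/7)
5. 1507.064ms @ 16/7 + 188.383ms (2/7)
6. 1695.447ms @ 18/7 + 188.383ms (2/7)
7. 1883.83ms @ 20/7 + 376.766ms (4/7)
8. 2260.597ms @ 24/7 + 188.383ms (2/7)
9. 2448.98ms @ 26/7 + 188.383ms (2/7)
10. 2637.363ms @ 4 + 1318.681ms (2)
11. 3956.044ms @ 6 + 659.341ms (1)
12. 4615.385ms @ 7 + 329.67ms (1/2)
13. 4945.055ms @ 15/2 + 329.67ms (1/2)
14. 5274.725ms @ 8 + 188.383ms (2/7)
15. 5463.108ms @ 58/7 + 188.383ms (2/7)
16. 5651.491ms @ 60/7 + 188.383ms (2/7)
17. 5839.874ms @ 62/7 + 188.383ms (2/7)
18. 6028.257ms @ 64/7 + 188.383ms (2/7)
19. 6216.641ms @ 66/7 + 188.383ms (2/7)
20. 6405.024ms @ 68/7 + 188.383ms (2/7)
21. 6593.407ms @ 10 + 188.383ms (2/7)
22. 6781.79ms @ 72/7 + 188.383ms (2/7)
23. 6970.173ms @ 74/7 + 188.383ms (2/7)
24. 7158.556ms @ 76/7 + 188.383ms (2/7)
25. 7346.939ms @ 78/7 + 188.383ms (2/7)
26. 7535.322ms @ 80/7 + 188.383ms (2/7)
27. 7723.705ms @ 82/7 + 188.383ms (2/7)

note 19 onset = 66/7b = 6216.641ms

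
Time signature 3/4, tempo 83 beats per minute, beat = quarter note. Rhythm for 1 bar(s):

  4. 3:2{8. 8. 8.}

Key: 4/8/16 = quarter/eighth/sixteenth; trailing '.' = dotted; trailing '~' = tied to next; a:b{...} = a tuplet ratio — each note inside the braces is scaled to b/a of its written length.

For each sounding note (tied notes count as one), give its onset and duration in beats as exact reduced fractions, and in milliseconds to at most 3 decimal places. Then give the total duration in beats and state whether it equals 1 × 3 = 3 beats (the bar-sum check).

1) 0.0ms=0b +1084.337ms=3/2b
2) 1084.337ms=3/2b +361.446ms=1/2b
3) 1445.783ms=2b +361.446ms=1/2b
4) 1807.229ms=5/2b +361.446ms=1/2b
Σ=3b of 3 (83bpm 3/4) — PASS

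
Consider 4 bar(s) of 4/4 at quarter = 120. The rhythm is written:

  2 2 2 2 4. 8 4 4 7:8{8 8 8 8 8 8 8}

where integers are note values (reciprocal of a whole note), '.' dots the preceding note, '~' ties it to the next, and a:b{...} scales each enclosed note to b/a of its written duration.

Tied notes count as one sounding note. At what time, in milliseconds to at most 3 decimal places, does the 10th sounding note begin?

1. 0.0ms @ 0 + 1000.0ms (2)
2. 1000.0ms @ 2 + 1000.0ms (2)
3. 2000.0ms @ 4 + 1000.0ms (2)
4. 3000.0ms @ 6 + 1000.0ms (2)
5. 4000.0ms @ 8 + 750.0ms (3/2)
6. 4750.0ms @ 19/2 + 250.0ms (1/2)
7. 5000.0ms @ 10 + 500.0ms (1)
8. 5500.0ms @ 11 + 500.0ms (1)
9. 6000.0ms @ 12 + 285.714ms (4/7)
10. 6285.714ms @ 88/7 + 285.714ms (4/7)
11. 6571.429ms @ 92/7 + 285.714ms (4/7)
12. 6857.143ms @ 96/7 + 285.714ms (4/7)
13. 7142.857ms @ 100/7 + 285.714ms (4/7)
14. 7428.571ms @ 104/7 + 285.714ms (4/7)
15. 7714.286ms @ 108/7 + 285.714ms (4/7)

note 10 onset = 88/7b = 6285.714ms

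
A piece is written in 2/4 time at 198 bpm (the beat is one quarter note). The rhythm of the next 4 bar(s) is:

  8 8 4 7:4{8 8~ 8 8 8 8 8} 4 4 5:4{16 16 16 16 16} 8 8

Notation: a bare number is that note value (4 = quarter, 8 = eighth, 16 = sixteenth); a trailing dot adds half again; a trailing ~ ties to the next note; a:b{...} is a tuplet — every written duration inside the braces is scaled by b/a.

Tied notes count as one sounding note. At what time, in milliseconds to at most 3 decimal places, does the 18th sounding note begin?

1. 0.0ms @ 0 + 151.515ms (1/2)
2. 151.515ms @ 1/2 + 151.515ms (1/2)
3. 303.03ms @ 1 + 303.03ms (1)
4. 606.061ms @ 2 + 86.58ms (2/7)
5. 692.641ms @ 16/7 + 173.16ms (4/7)
6. 865.801ms @ 20/7 + 86.58ms (2/7)
7. 952.381ms @ 22/7 + 86.58ms (2/7)
8. 1038.961ms @ 24/7 + 86.58ms (2/7)
9. 1125.541ms @ 26/7 + 86.58ms (2/7)
10. 1212.121ms @ 4 + 303.03ms (1)
11. 1515.152ms @ 5 + 303.03ms (1)
12. 1818.182ms @ 6 + 60.606ms (1/5)
13. 1878.788ms @ 31/5 + 60.606ms (1/5)
14. 1939.394ms @ 32/5 + 60.606ms (1/5)
15. 2000.0ms @ 33/5 + 60.606ms (1/5)
16. 2060.606ms @ 34/5 + 60.606ms (1/5)
17. 2121.212ms @ 7 + 151.515ms (1/2)
18. 2272.727ms @ 15/2 + 151.515ms (1/2)

note 18 onset = 15/2b = 2272.727ms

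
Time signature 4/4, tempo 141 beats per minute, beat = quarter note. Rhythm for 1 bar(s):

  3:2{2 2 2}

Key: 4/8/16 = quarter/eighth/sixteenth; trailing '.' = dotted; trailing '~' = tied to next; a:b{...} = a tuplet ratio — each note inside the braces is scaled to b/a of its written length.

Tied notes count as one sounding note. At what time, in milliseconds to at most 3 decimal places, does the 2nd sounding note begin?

note 2 onset = 4/3b = 567.376ms

1. 0.0ms @ 0 + 567.376ms (4/3)
2. 567.376ms @ 4/3 + 567.376ms (4/3)
3. 1134.752ms @ 8/3 + 567.376ms (4/3)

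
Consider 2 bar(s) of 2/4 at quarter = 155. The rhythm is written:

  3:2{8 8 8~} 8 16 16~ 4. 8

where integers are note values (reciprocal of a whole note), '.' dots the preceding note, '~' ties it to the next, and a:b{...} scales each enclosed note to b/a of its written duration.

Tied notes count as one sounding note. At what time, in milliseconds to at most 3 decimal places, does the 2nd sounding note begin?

1. 0.0ms @ 0 + 129.032ms (1/3)
2. 129.032ms @ 1/3 + 129.032ms (1/3)
3. 258.065ms @ 2/3 + 322.581ms (5/6)
4. 580.645ms @ 3/2 + 96.774ms (1/4)
5. 677.419ms @ 7/4 + 677.419ms (7/4)
6. 1354.839ms @ 7/2 + 193.548ms (1/2)

note 2 onset = 1/3b = 129.032ms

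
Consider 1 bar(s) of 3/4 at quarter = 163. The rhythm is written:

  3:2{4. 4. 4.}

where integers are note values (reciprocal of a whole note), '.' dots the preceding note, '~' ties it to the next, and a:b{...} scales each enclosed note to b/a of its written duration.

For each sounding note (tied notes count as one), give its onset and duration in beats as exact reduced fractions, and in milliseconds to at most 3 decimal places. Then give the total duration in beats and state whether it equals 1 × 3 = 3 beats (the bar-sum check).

1) 0.0ms=0b +368.098ms=1b
2) 368.098ms=1b +368.098ms=1b
3) 736.196ms=2b +368.098ms=1b
Σ=3b of 3 (163bpm 3/4) — PASS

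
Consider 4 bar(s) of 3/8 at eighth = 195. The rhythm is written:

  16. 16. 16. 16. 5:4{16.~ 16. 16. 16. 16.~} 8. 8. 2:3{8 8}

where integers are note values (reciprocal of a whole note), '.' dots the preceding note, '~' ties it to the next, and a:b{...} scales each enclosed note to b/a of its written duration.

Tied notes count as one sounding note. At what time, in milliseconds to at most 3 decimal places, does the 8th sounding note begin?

note 8 onset = 27/5b = 1661.538ms

1. 0.0ms @ 0 + 230.769ms (3/4)
2. 230.769ms @ 3/4 + 230.769ms (3/4)
3. 461.538ms @ 3/2 + 230.769ms (3/4)
4. 692.308ms @ 9/4 + 230.769ms (3/4)
5. 923.077ms @ 3 + 369.231ms (6/5)
6. 1292.308ms @ 21/5 + 184.615ms (3/5)
7. 1476.923ms @ 24/5 + 184.615ms (3/5)
8. 1661.538ms @ 27/5 + 646.154ms (21/10)
9. 2307.692ms @ 15/2 + 461.538ms (3/2)
10. 2769.231ms @ 9 + 461.538ms (3/2)
11. 3230.769ms @ 21/2 + 461.538ms (3/2)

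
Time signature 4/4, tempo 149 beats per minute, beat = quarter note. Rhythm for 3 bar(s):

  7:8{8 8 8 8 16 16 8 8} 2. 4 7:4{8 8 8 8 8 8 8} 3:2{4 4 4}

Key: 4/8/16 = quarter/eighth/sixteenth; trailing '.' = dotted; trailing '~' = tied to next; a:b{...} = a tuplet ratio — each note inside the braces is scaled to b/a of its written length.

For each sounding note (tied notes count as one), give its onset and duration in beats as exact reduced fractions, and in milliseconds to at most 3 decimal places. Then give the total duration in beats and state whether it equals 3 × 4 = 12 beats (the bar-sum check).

1) 0.0ms=0b +230.105ms=4/7b
2) 230.105ms=4/7b +230.105ms=4/7b
3) 460.211ms=8/7b +230.105ms=4/7b
4) 690.316ms=12/7b +230.105ms=4/7b
5) 920.422ms=16/7b +115.053ms=2/7b
6) 1035.475ms=18/7b +115.053ms=2/7b
7) 1150.527ms=20/7b +230.105ms=4/7b
8) 1380.633ms=24/7b +230.105ms=4/7b
9) 1610.738ms=4b +1208.054ms=3b
10) 2818.792ms=7b +402.685ms=1b
11) 3221.477ms=8b +115.053ms=2/7b
12) 3336.529ms=58/7b +115.053ms=2/7b
13) 3451.582ms=60/7b +115.053ms=2/7b
14) 3566.635ms=62/7b +115.053ms=2/7b
15) 3681.687ms=64/7b +115.053ms=2/7b
16) 3796.74ms=66/7b +115.053ms=2/7b
17) 3911.793ms=68/7b +115.053ms=2/7b
18) 4026.846ms=10b +268.456ms=2/3b
19) 4295.302ms=32/3b +268.456ms=2/3b
20) 4563.758ms=34/3b +268.456ms=2/3b
Σ=12b of 12 (149bpm 4/4) — PASS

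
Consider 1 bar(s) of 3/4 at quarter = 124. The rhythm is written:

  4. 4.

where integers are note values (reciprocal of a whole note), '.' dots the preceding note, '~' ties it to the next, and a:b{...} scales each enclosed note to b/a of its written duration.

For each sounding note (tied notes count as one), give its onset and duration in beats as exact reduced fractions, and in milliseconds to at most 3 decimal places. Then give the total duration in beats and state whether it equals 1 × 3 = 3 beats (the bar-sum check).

1) 0.0ms=0b +725.806ms=3/2b
2) 725.806ms=3/2b +725.806ms=3/2b
Σ=3b of 3 (124bpm 3/4) — PASS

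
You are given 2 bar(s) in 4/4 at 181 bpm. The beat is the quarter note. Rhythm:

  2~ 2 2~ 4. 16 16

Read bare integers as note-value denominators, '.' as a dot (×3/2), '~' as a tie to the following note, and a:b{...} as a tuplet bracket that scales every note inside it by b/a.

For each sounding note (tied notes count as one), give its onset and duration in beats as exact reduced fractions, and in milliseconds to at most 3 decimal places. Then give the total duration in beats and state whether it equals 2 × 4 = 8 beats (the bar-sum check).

1) 0.0ms=0b +1325.967ms=4b
2) 1325.967ms=4b +1160.221ms=7/2b
3) 2486.188ms=15/2b +82.873ms=1/4b
4) 2569.061ms=31/4b +82.873ms=1/4b
Σ=8b of 8 (181bpm 4/4) — PASS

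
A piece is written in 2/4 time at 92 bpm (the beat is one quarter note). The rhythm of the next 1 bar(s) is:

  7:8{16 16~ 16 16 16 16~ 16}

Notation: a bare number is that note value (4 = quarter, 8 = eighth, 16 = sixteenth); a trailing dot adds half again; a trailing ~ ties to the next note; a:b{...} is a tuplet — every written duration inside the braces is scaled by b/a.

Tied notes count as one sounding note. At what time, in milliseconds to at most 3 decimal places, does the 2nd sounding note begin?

1. 0.0ms @ 0 + 186.335ms (2/7)
2. 186.335ms @ 2/7 + 372.671ms (4/7)
3. 559.006ms @ 6/7 + 186.335ms (2/7)
4. 745.342ms @ 8/7 + 186.335ms (2/7)
5. 931.677ms @ 10/7 + 372.671ms (4/7)

note 2 onset = 2/7b = 186.335ms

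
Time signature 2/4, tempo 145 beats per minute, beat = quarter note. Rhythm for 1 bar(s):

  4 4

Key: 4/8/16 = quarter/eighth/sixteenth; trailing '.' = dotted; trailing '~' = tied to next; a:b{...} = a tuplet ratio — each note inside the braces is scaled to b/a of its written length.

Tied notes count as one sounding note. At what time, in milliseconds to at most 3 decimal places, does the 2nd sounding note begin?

1. 0.0ms @ 0 + 413.793ms (1)
2. 413.793ms @ 1 + 413.793ms (1)

note 2 onset = 1b = 413.793ms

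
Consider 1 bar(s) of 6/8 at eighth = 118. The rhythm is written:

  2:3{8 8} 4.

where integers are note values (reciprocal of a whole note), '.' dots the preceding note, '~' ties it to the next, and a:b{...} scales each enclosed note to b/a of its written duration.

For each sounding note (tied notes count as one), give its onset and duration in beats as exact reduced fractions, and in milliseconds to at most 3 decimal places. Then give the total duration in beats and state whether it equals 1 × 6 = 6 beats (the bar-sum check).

1) 0.0ms=0b +762.712ms=3/2b
2) 762.712ms=3/2b +762.712ms=3/2b
3) 1525.424ms=3b +1525.424ms=3b
Σ=6b of 6 (118bpm 6/8) — PASS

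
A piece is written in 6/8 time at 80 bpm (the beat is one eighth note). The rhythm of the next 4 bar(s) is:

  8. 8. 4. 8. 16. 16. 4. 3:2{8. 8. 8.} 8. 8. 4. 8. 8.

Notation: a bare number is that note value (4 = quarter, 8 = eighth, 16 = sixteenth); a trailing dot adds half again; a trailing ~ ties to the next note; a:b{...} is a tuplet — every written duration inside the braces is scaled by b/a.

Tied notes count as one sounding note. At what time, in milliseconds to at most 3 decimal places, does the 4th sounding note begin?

1. 0.0ms @ 0 + 1125.0ms (3/2)
2. 1125.0ms @ 3/2 + 1125.0ms (3/2)
3. 2250.0ms @ 3 + 2250.0ms (3)
4. 4500.0ms @ 6 + 1125.0ms (3/2)
5. 5625.0ms @ 15/2 + 562.5ms (3/4)
6. 6187.5ms @ 33/4 + 562.5ms (3/4)
7. 6750.0ms @ 9 + 2250.0ms (3)
8. 9000.0ms @ 12 + 750.0ms (1)
9. 9750.0ms @ 13 + 750.0ms (1)
10. 10500.0ms @ 14 + 750.0ms (1)
11. 11250.0ms @ 15 + 1125.0ms (3/2)
12. 12375.0ms @ 33/2 + 1125.0ms (3/2)
13. 13500.0ms @ 18 + 2250.0ms (3)
14. 15750.0ms @ 21 + 1125.0ms (3/2)
15. 16875.0ms @ 45/2 + 1125.0ms (3/2)

note 4 onset = 6b = 4500.0ms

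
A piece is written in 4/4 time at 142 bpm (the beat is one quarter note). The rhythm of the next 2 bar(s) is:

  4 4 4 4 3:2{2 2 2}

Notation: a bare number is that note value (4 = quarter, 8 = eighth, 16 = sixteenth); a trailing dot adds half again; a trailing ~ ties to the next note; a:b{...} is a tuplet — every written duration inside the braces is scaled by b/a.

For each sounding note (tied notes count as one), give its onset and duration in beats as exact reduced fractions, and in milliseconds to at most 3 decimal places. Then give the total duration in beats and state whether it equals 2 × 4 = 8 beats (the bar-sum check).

1) 0.0ms=0b +422.535ms=1b
2) 422.535ms=1b +422.535ms=1b
3) 845.07ms=2b +422.535ms=1b
4) 1267.606ms=3b +422.535ms=1b
5) 1690.141ms=4b +563.38ms=4/3b
6) 2253.521ms=16/3b +563.38ms=4/3b
7) 2816.901ms=20/3b +563.38ms=4/3b
Σ=8b of 8 (142bpm 4/4) — PASS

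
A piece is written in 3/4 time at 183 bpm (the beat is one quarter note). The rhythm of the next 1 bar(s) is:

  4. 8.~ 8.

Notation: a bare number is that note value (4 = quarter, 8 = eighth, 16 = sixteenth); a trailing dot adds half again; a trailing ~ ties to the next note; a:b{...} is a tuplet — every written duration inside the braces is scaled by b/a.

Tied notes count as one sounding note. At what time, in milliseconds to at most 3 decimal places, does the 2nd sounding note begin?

1. 0.0ms @ 0 + 491.803ms (3/2)
2. 491.803ms @ 3/2 + 491.803ms (3/2)

note 2 onset = 3/2b = 491.803ms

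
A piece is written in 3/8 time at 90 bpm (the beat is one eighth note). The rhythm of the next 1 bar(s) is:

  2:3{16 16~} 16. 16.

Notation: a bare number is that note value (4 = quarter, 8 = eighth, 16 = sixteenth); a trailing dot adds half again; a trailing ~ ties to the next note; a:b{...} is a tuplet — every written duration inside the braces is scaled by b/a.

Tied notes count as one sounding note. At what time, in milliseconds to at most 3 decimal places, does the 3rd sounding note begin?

note 3 onset = 9/4b = 1500.0ms

1. 0.0ms @ 0 + 500.0ms (3/4)
2. 500.0ms @ 3/4 + 1000.0ms (3/2)
3. 1500.0ms @ 9/4 + 500.0ms (3/4)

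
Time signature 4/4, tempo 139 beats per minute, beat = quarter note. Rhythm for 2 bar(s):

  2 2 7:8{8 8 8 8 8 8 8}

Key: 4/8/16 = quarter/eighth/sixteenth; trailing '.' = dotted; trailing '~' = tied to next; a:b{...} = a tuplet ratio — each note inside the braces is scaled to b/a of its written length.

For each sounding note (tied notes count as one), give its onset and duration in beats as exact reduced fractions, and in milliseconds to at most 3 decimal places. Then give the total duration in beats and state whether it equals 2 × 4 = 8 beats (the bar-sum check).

1) 0.0ms=0b +863.309ms=2b
2) 863.309ms=2b +863.309ms=2b
3) 1726.619ms=4b +246.66ms=4/7b
4) 1973.279ms=32/7b +246.66ms=4/7b
5) 2219.938ms=36/7b +246.66ms=4/7b
6) 2466.598ms=40/7b +246.66ms=4/7b
7) 2713.258ms=44/7b +246.66ms=4/7b
8) 2959.918ms=48/7b +246.66ms=4/7b
9) 3206.578ms=52/7b +246.66ms=4/7b
Σ=8b of 8 (139bpm 4/4) — PASS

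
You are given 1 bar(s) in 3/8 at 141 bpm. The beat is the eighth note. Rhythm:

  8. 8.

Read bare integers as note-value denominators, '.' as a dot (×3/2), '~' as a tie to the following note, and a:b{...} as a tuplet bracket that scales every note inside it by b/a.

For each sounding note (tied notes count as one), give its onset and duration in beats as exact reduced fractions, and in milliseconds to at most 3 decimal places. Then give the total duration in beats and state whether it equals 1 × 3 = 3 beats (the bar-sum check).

1) 0.0ms=0b +638.298ms=3/2b
2) 638.298ms=3/2b +638.298ms=3/2b
Σ=3b of 3 (141bpm 3/8) — PASS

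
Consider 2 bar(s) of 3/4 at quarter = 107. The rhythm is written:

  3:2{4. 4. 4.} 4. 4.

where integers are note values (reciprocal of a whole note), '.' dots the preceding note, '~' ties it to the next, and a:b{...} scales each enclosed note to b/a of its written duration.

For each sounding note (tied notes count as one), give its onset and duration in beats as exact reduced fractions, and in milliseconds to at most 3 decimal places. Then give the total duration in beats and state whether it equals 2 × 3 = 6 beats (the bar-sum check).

1) 0.0ms=0b +560.748ms=1b
2) 560.748ms=1b +560.748ms=1b
3) 1121.495ms=2b +560.748ms=1b
4) 1682.243ms=3b +841.121ms=3/2b
5) 2523.364ms=9/2b +841.121ms=3/2b
Σ=6b of 6 (107bpm 3/4) — PASS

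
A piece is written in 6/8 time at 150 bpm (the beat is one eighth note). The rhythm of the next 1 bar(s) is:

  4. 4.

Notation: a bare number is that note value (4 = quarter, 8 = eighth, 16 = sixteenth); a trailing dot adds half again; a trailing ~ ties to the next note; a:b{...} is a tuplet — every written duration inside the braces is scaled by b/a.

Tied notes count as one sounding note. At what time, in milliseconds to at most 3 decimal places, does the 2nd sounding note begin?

note 2 onset = 3b = 1200.0ms

1. 0.0ms @ 0 + 1200.0ms (3)
2. 1200.0ms @ 3 + 1200.0ms (3)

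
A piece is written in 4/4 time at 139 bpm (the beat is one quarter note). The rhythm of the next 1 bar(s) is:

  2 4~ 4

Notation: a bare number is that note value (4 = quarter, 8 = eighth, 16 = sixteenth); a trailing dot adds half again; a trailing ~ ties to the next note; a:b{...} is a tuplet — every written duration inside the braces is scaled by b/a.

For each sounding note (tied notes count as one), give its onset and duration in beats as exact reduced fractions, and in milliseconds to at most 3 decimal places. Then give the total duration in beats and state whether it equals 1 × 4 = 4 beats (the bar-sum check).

1) 0.0ms=0b +863.309ms=2b
2) 863.309ms=2b +863.309ms=2b
Σ=4b of 4 (139bpm 4/4) — PASS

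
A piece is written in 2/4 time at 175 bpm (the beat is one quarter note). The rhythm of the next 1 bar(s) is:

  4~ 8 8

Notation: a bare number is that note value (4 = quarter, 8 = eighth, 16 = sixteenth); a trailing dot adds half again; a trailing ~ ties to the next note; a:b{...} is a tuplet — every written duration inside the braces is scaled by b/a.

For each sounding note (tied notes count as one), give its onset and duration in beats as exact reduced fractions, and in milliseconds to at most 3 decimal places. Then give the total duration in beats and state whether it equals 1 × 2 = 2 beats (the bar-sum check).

1) 0.0ms=0b +514.286ms=3/2b
2) 514.286ms=3/2b +171.429ms=1/2b
Σ=2b of 2 (175bpm 2/4) — PASS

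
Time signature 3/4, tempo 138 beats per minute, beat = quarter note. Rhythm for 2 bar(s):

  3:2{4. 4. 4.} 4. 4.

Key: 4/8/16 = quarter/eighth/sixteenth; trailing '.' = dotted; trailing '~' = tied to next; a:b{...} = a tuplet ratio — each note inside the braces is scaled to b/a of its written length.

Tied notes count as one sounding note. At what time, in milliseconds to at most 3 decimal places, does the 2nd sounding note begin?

1. 0.0ms @ 0 + 434.783ms (1)
2. 434.783ms @ 1 + 434.783ms (1)
3. 869.565ms @ 2 + 434.783ms (1)
4. 1304.348ms @ 3 + 652.174ms (3/2)
5. 1956.522ms @ 9/2 + 652.174ms (3/2)

note 2 onset = 1b = 434.783ms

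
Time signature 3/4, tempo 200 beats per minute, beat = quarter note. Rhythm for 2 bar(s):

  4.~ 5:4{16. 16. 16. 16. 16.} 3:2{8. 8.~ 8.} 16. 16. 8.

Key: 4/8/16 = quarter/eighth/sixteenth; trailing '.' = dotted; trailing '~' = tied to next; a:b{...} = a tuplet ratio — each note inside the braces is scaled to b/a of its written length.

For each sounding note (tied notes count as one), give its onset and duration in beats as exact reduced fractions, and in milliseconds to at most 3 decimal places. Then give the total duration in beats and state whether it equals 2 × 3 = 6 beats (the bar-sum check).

1) 0.0ms=0b +540.0ms=9/5b
2) 540.0ms=9/5b +90.0ms=3/10b
3) 630.0ms=21/10b +90.0ms=3/10b
4) 720.0ms=12/5b +90.0ms=3/10b
5) 810.0ms=27/10b +90.0ms=3/10b
6) 900.0ms=3b +150.0ms=1/2b
7) 1050.0ms=7/2b +300.0ms=1b
8) 1350.0ms=9/2b +112.5ms=3/8b
9) 1462.5ms=39/8b +112.5ms=3/8b
10) 1575.0ms=21/4b +225.0ms=3/4b
Σ=6b of 6 (200bpm 3/4) — PASS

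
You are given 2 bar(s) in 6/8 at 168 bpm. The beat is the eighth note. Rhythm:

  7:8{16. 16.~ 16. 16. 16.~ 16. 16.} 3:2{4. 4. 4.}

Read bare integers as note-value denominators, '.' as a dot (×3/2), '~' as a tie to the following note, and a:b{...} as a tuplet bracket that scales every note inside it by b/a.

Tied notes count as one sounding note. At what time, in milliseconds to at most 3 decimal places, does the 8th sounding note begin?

1. 0.0ms @ 0 + 306.122ms (6/7)
2. 306.122ms @ 6/7 + 612.245ms (12/7)
3. 918.367ms @ 18/7 + 306.122ms (6/7)
4. 1224.49ms @ 24/7 + 612.245ms (12/7)
5. 1836.735ms @ 36/7 + 306.122ms (6/7)
6. 2142.857ms @ 6 + 714.286ms (2)
7. 2857.143ms @ 8 + 714.286ms (2)
8. 3571.429ms @ 10 + 714.286ms (2)

note 8 onset = 10b = 3571.429ms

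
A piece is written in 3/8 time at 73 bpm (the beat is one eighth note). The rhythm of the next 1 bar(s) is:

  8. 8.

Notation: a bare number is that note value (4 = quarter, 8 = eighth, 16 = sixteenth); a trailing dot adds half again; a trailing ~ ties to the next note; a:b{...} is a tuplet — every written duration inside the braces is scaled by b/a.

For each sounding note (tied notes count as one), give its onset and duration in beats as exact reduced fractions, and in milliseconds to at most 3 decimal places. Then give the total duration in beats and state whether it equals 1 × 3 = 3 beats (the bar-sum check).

1) 0.0ms=0b +1232.877ms=3/2b
2) 1232.877ms=3/2b +1232.877ms=3/2b
Σ=3b of 3 (73bpm 3/8) — PASS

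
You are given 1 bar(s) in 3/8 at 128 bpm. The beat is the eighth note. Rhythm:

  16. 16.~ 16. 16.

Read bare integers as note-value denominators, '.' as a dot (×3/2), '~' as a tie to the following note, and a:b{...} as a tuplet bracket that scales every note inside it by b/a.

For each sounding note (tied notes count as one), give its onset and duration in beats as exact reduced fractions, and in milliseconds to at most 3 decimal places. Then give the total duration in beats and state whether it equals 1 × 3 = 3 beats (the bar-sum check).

1) 0.0ms=0b +351.562ms=3/4b
2) 351.562ms=3/4b +703.125ms=3/2b
3) 1054.688ms=9/4b +351.562ms=3/4b
Σ=3b of 3 (128bpm 3/8) — PASS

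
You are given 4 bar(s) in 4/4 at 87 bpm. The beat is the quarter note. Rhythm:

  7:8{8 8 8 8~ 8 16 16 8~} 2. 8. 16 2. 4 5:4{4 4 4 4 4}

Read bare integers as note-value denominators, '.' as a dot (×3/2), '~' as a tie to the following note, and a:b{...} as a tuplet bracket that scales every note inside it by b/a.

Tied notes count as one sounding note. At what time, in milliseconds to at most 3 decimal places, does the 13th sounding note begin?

1. 0.0ms @ 0 + 394.089ms (4/7)
2. 394.089ms @ 4/7 + 394.089ms (4/7)
3. 788.177ms @ 8/7 + 394.089ms (4/7)
4. 1182.266ms @ 12/7 + 788.177ms (8/7)
5. 1970.443ms @ 20/7 + 197.044ms (2/7)
6. 2167.488ms @ 22/7 + 197.044ms (2/7)
7. 2364.532ms @ 24/7 + 2463.054ms (25/7)
8. 4827.586ms @ 7 + 517.241ms (3/4)
9. 5344.828ms @ 31/4 + 172.414ms (1/4)
10. 5517.241ms @ 8 + 2068.966ms (3)
11. 7586.207ms @ 11 + 689.655ms (1)
12. 8275.862ms @ 12 + 551.724ms (4/5)
13. 8827.586ms @ 64/5 + 551.724ms (4/5)
14. 9379.31ms @ 68/5 + 551.724ms (4/5)
15. 9931.034ms @ 72/5 + 551.724ms (4/5)
16. 10482.759ms @ 76/5 + 551.724ms (4/5)

note 13 onset = 64/5b = 8827.586ms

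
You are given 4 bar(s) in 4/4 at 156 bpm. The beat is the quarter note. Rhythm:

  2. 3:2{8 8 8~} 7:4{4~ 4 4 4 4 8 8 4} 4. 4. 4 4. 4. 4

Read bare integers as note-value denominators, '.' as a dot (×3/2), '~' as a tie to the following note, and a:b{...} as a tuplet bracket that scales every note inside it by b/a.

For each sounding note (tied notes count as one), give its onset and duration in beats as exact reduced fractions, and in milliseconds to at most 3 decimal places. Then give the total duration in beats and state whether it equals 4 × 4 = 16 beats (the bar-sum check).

1) 0.0ms=0b +1153.846ms=3b
2) 1153.846ms=3b +128.205ms=1/3b
3) 1282.051ms=10/3b +128.205ms=1/3b
4) 1410.256ms=11/3b +567.766ms=31/21b
5) 1978.022ms=36/7b +219.78ms=4/7b
6) 2197.802ms=40/7b +219.78ms=4/7b
7) 2417.582ms=44/7b +219.78ms=4/7b
8) 2637.363ms=48/7b +109.89ms=2/7b
9) 2747.253ms=50/7b +109.89ms=2/7b
10) 2857.143ms=52/7b +219.78ms=4/7b
11) 3076.923ms=8b +576.923ms=3/2b
12) 3653.846ms=19/2b +576.923ms=3/2b
13) 4230.769ms=11b +384.615ms=1b
14) 4615.385ms=12b +576.923ms=3/2b
15) 5192.308ms=27/2b +576.923ms=3/2b
16) 5769.231ms=15b +384.615ms=1b
Σ=16b of 16 (156bpm 4/4) — PASS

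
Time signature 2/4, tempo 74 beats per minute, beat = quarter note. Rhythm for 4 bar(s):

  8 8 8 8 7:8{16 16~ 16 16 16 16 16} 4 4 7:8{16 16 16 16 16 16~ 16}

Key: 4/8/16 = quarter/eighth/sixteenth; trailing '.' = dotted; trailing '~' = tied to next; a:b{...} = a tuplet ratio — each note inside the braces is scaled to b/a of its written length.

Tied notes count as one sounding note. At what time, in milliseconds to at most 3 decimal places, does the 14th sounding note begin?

1. 0.0ms @ 0 + 405.405ms (1/2)
2. 405.405ms @ 1/2 + 405.405ms (1/2)
3. 810.811ms @ 1 + 405.405ms (1/2)
4. 1216.216ms @ 3/2 + 405.405ms (1/2)
5. 1621.622ms @ 2 + 231.66ms (2/7)
6. 1853.282ms @ 16/7 + 463.32ms (4/7)
7. 2316.602ms @ 20/7 + 231.66ms (2/7)
8. 2548.263ms @ 22/7 + 231.66ms (2/7)
9. 2779.923ms @ 24/7 + 231.66ms (2/7)
10. 3011.583ms @ 26/7 + 231.66ms (2/7)
11. 3243.243ms @ 4 + 810.811ms (1)
12. 4054.054ms @ 5 + 810.811ms (1)
13. 4864.865ms @ 6 + 231.66ms (2/7)
14. 5096.525ms @ 44/7 + 231.66ms (2/7)
15. 5328.185ms @ 46/7 + 231.66ms (2/7)
16. 5559.846ms @ 48/7 + 231.66ms (2/7)
17. 5791.506ms @ 50/7 + 231.66ms (2/7)
18. 6023.166ms @ 52/7 + 463.32ms (4/7)

note 14 onset = 44/7b = 5096.525ms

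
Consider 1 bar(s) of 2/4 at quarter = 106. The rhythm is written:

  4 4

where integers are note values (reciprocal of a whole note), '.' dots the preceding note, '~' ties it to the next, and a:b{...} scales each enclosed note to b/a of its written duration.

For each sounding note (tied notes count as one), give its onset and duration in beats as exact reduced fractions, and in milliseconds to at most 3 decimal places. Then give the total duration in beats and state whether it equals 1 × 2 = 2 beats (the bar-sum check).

1) 0.0ms=0b +566.038ms=1b
2) 566.038ms=1b +566.038ms=1b
Σ=2b of 2 (106bpm 2/4) — PASS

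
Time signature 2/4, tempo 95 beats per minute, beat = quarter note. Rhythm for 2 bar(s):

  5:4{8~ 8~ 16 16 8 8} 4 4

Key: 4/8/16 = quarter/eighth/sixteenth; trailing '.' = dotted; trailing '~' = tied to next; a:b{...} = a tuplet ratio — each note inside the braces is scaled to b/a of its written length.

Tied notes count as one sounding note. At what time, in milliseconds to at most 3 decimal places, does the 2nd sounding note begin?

note 2 onset = 1b = 631.579ms

1. 0.0ms @ 0 + 631.579ms (1)
2. 631.579ms @ 1 + 126.316ms (1/5)
3. 757.895ms @ 6/5 + 252.632ms (2/5)
4. 1010.526ms @ 8/5 + 252.632ms (2/5)
5. 1263.158ms @ 2 + 631.579ms (1)
6. 1894.737ms @ 3 + 631.579ms (1)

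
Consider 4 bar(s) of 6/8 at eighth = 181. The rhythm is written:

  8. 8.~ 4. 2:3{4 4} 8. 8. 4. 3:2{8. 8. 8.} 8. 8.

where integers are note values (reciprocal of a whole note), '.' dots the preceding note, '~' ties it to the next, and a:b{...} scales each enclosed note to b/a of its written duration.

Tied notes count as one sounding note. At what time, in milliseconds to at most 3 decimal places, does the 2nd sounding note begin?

1. 0.0ms @ 0 + 497.238ms (3/2)
2. 497.238ms @ 3/2 + 1491.713ms (9/2)
3. 1988.95ms @ 6 + 994.475ms (3)
4. 2983.425ms @ 9 + 994.475ms (3)
5. 3977.901ms @ 12 + 497.238ms (3/2)
6. 4475.138ms @ 27/2 + 497.238ms (3/2)
7. 4972.376ms @ 15 + 994.475ms (3)
8. 5966.851ms @ 18 + 331.492ms (1)
9. 6298.343ms @ 19 + 331.492ms (1)
10. 6629.834ms @ 20 + 331.492ms (1)
11. 6961.326ms @ 21 + 497.238ms (3/2)
12. 7458.564ms @ 45/2 + 497.238ms (3/2)

note 2 onset = 3/2b = 497.238ms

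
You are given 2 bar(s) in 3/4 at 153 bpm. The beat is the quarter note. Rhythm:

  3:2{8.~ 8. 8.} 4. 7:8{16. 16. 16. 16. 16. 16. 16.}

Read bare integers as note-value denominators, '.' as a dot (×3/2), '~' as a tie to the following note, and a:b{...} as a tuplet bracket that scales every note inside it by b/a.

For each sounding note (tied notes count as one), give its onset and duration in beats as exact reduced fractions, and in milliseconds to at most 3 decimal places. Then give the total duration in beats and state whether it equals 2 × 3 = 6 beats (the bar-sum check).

1) 0.0ms=0b +392.157ms=1b
2) 392.157ms=1b +196.078ms=1/2b
3) 588.235ms=3/2b +588.235ms=3/2b
4) 1176.471ms=3b +168.067ms=3/7b
5) 1344.538ms=24/7b +168.067ms=3/7b
6) 1512.605ms=27/7b +168.067ms=3/7b
7) 1680.672ms=30/7b +168.067ms=3/7b
8) 1848.739ms=33/7b +168.067ms=3/7b
9) 2016.807ms=36/7b +168.067ms=3/7b
10) 2184.874ms=39/7b +168.067ms=3/7b
Σ=6b of 6 (153bpm 3/4) — PASS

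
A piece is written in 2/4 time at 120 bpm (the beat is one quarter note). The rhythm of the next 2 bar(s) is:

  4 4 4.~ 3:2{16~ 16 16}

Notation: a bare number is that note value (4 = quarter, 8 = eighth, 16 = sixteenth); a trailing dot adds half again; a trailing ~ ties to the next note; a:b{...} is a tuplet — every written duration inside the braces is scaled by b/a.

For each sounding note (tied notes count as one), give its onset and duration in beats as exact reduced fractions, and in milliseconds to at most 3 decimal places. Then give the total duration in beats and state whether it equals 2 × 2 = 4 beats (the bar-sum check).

1) 0.0ms=0b +500.0ms=1b
2) 500.0ms=1b +500.0ms=1b
3) 1000.0ms=2b +916.667ms=11/6b
4) 1916.667ms=23/6b +83.333ms=1/6b
Σ=4b of 4 (120bpm 2/4) — PASS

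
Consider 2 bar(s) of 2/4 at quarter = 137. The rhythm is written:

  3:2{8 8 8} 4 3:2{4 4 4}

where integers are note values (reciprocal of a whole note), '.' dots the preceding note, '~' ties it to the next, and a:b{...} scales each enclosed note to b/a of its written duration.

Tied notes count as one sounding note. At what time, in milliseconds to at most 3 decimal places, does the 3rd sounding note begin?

note 3 onset = 2/3b = 291.971ms

1. 0.0ms @ 0 + 145.985ms (1/3)
2. 145.985ms @ 1/3 + 145.985ms (1/3)
3. 291.971ms @ 2/3 + 145.985ms (1/3)
4. 437.956ms @ 1 + 437.956ms (1)
5. 875.912ms @ 2 + 291.971ms (2/3)
6. 1167.883ms @ 8/3 + 291.971ms (2/3)
7. 1459.854ms @ 10/3 + 291.971ms (2/3)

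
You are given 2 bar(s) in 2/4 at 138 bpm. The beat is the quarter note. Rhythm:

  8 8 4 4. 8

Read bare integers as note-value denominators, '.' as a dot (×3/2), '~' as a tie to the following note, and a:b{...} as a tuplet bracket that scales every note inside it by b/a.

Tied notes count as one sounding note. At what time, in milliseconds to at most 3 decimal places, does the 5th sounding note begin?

note 5 onset = 7/2b = 1521.739ms

1. 0.0ms @ 0 + 217.391ms (1/2)
2. 217.391ms @ 1/2 + 217.391ms (1/2)
3. 434.783ms @ 1 + 434.783ms (1)
4. 869.565ms @ 2 + 652.174ms (3/2)
5. 1521.739ms @ 7/2 + 217.391ms (1/2)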